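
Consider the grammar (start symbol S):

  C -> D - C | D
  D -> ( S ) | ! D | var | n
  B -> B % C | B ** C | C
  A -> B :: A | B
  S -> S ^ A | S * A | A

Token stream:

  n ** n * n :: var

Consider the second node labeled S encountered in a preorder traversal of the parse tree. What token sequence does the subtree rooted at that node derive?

[S [S [A [B [B [C [D n]]] ** [C [D n]]]]] * [A [B [C [D n]]] :: [A [B [C [D var]]]]]]

n ** n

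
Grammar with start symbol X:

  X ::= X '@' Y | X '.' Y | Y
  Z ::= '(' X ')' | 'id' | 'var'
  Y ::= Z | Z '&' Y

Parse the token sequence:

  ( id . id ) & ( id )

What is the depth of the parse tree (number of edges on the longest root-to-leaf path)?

[X [Y [Z ( [X [X [Y [Z id]]] . [Y [Z id]]] )] & [Y [Z ( [X [Y [Z id]]] )]]]]

7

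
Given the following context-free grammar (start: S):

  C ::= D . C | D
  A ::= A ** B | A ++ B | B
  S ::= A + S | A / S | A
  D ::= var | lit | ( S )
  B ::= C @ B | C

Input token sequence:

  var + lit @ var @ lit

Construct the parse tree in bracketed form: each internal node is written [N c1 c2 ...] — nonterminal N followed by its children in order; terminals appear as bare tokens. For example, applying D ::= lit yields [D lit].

[S [A [B [C [D var]]]] + [S [A [B [C [D lit]] @ [B [C [D var]] @ [B [C [D lit]]]]]]]]

S
A + S
B + S
C + S
D + S
var + S
var + A
var + B
var + C @ B
var + D @ B
var + lit @ B
var + lit @ C @ B
var + lit @ D @ B
var + lit @ var @ B
var + lit @ var @ C
var + lit @ var @ D
var + lit @ var @ lit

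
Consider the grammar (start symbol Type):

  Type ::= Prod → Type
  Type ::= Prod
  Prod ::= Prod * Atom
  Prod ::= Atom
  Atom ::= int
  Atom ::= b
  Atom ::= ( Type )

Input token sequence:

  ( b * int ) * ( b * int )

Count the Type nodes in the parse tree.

3

[Type [Prod [Prod [Atom ( [Type [Prod [Prod [Atom b]] * [Atom int]]] )]] * [Atom ( [Type [Prod [Prod [Atom b]] * [Atom int]]] )]]]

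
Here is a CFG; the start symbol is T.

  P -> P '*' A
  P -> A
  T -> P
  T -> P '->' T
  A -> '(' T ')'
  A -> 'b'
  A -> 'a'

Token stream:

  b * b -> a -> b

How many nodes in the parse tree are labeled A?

[T [P [P [A b]] * [A b]] -> [T [P [A a]] -> [T [P [A b]]]]]

4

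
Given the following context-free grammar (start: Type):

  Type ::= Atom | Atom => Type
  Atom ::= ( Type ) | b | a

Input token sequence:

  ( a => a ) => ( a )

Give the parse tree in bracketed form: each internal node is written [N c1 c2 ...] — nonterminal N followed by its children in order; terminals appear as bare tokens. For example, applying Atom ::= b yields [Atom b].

Type
Atom => Type
( Type ) => Type
( Atom => Type ) => Type
( a => Type ) => Type
( a => Atom ) => Type
( a => a ) => Type
( a => a ) => Atom
( a => a ) => ( Type )
( a => a ) => ( Atom )
( a => a ) => ( a )

[Type [Atom ( [Type [Atom a] => [Type [Atom a]]] )] => [Type [Atom ( [Type [Atom a]] )]]]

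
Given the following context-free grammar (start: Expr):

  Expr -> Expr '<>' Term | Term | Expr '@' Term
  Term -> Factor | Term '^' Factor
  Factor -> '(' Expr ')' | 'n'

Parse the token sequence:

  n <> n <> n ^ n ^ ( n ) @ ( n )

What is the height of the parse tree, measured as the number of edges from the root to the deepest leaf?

7

[Expr [Expr [Expr [Expr [Term [Factor n]]] <> [Term [Factor n]]] <> [Term [Term [Term [Factor n]] ^ [Factor n]] ^ [Factor ( [Expr [Term [Factor n]]] )]]] @ [Term [Factor ( [Expr [Term [Factor n]]] )]]]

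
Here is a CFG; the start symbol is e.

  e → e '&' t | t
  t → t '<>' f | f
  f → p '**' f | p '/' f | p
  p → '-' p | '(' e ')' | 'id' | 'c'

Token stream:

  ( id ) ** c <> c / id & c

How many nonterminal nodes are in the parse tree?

[e [e [t [t [f [p ( [e [t [f [p id]]]] )] ** [f [p c]]]] <> [f [p c] / [f [p id]]]]] & [t [f [p c]]]]

19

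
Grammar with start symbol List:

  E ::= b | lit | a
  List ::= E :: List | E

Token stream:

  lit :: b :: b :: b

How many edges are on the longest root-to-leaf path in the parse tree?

5

[List [E lit] :: [List [E b] :: [List [E b] :: [List [E b]]]]]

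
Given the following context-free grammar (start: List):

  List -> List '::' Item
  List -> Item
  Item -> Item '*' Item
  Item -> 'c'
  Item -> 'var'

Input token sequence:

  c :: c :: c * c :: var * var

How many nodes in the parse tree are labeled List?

4

[List [List [List [List [Item c]] :: [Item c]] :: [Item [Item c] * [Item c]]] :: [Item [Item var] * [Item var]]]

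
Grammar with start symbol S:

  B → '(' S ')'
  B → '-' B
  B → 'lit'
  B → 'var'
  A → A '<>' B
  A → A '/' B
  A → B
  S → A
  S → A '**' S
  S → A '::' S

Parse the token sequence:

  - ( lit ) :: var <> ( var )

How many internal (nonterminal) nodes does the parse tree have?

[S [A [B - [B ( [S [A [B lit]]] )]]] :: [S [A [A [B var]] <> [B ( [S [A [B var]]] )]]]]

15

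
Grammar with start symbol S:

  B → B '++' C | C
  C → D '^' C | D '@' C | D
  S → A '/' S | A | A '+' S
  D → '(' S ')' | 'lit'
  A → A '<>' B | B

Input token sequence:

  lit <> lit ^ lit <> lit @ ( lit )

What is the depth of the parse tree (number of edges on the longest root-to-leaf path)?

[S [A [A [A [B [C [D lit]]]] <> [B [C [D lit] ^ [C [D lit]]]]] <> [B [C [D lit] @ [C [D ( [S [A [B [C [D lit]]]]] )]]]]]]

11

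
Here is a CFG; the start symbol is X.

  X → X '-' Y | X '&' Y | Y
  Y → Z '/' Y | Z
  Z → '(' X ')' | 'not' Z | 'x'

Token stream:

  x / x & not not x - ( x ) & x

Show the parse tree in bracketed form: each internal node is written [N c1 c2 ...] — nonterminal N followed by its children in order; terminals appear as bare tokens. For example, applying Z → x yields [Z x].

X
X & Y
X - Y & Y
X & Y - Y & Y
Y & Y - Y & Y
Z / Y & Y - Y & Y
x / Y & Y - Y & Y
x / Z & Y - Y & Y
x / x & Y - Y & Y
x / x & Z - Y & Y
x / x & not Z - Y & Y
x / x & not not Z - Y & Y
x / x & not not x - Y & Y
x / x & not not x - Z & Y
x / x & not not x - ( X ) & Y
x / x & not not x - ( Y ) & Y
x / x & not not x - ( Z ) & Y
x / x & not not x - ( x ) & Y
x / x & not not x - ( x ) & Z
x / x & not not x - ( x ) & x

[X [X [X [X [Y [Z x] / [Y [Z x]]]] & [Y [Z not [Z not [Z x]]]]] - [Y [Z ( [X [Y [Z x]]] )]]] & [Y [Z x]]]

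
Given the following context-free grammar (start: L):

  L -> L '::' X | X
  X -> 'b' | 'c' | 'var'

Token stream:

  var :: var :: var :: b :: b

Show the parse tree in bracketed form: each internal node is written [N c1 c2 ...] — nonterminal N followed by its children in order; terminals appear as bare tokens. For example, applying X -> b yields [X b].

[L [L [L [L [L [X var]] :: [X var]] :: [X var]] :: [X b]] :: [X b]]

L
L :: X
L :: X :: X
L :: X :: X :: X
L :: X :: X :: X :: X
X :: X :: X :: X :: X
var :: X :: X :: X :: X
var :: var :: X :: X :: X
var :: var :: var :: X :: X
var :: var :: var :: b :: X
var :: var :: var :: b :: b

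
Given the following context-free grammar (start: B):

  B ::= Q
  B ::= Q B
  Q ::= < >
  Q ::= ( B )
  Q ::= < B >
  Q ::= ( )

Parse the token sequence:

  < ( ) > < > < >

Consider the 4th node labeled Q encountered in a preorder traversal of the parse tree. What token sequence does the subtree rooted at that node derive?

< >

[B [Q < [B [Q ( )]] >] [B [Q < >] [B [Q < >]]]]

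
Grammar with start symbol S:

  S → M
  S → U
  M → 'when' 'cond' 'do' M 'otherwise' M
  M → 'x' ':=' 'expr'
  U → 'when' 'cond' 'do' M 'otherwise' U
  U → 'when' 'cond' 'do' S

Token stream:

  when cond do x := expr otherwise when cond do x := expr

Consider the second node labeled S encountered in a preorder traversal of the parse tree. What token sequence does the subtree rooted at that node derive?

x := expr

[S [U when cond do [M x := expr] otherwise [U when cond do [S [M x := expr]]]]]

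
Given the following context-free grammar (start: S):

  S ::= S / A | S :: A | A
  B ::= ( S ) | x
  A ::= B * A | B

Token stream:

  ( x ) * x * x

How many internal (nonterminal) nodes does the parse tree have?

[S [A [B ( [S [A [B x]]] )] * [A [B x] * [A [B x]]]]]

10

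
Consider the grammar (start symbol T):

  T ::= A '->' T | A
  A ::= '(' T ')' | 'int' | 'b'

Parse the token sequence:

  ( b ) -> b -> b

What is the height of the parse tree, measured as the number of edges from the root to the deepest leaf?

4

[T [A ( [T [A b]] )] -> [T [A b] -> [T [A b]]]]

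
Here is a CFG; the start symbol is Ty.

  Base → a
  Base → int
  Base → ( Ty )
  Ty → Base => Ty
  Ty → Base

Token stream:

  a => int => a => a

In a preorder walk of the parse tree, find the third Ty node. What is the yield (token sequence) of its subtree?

[Ty [Base a] => [Ty [Base int] => [Ty [Base a] => [Ty [Base a]]]]]

a => a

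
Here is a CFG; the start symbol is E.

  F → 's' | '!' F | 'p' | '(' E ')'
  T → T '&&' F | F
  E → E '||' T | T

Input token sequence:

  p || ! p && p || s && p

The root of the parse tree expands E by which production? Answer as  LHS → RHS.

E → E '||' T

[E [E [E [T [F p]]] || [T [T [F ! [F p]]] && [F p]]] || [T [T [F s]] && [F p]]]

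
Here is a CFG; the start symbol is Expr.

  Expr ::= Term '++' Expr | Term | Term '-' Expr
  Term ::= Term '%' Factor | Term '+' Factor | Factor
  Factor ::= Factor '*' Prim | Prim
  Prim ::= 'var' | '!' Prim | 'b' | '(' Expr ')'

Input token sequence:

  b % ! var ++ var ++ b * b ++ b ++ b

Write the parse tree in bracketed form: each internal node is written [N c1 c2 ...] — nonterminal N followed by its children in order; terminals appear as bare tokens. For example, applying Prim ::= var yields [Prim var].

[Expr [Term [Term [Factor [Prim b]]] % [Factor [Prim ! [Prim var]]]] ++ [Expr [Term [Factor [Prim var]]] ++ [Expr [Term [Factor [Factor [Prim b]] * [Prim b]]] ++ [Expr [Term [Factor [Prim b]]] ++ [Expr [Term [Factor [Prim b]]]]]]]]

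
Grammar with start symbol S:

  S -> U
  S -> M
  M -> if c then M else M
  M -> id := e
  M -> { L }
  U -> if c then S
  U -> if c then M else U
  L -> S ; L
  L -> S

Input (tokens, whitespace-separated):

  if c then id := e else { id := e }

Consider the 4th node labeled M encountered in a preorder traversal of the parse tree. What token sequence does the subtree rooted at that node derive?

id := e

[S [M if c then [M id := e] else [M { [L [S [M id := e]]] }]]]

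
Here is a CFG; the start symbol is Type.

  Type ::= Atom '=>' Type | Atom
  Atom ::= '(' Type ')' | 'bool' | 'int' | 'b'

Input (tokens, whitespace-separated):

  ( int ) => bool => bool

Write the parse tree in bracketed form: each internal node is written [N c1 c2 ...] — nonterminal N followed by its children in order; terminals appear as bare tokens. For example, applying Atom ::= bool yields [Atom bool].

Type
Atom => Type
( Type ) => Type
( Atom ) => Type
( int ) => Type
( int ) => Atom => Type
( int ) => bool => Type
( int ) => bool => Atom
( int ) => bool => bool

[Type [Atom ( [Type [Atom int]] )] => [Type [Atom bool] => [Type [Atom bool]]]]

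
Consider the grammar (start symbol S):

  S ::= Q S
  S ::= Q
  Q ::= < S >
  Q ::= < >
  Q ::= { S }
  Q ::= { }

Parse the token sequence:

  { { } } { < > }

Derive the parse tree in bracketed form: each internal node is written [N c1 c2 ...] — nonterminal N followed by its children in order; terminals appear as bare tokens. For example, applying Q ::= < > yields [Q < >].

S
Q S
{ S } S
{ Q } S
{ { } } S
{ { } } Q
{ { } } { S }
{ { } } { Q }
{ { } } { < > }

[S [Q { [S [Q { }]] }] [S [Q { [S [Q < >]] }]]]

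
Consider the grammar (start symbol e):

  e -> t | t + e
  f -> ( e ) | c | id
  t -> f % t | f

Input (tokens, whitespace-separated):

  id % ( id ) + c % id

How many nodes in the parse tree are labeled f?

5

[e [t [f id] % [t [f ( [e [t [f id]]] )]]] + [e [t [f c] % [t [f id]]]]]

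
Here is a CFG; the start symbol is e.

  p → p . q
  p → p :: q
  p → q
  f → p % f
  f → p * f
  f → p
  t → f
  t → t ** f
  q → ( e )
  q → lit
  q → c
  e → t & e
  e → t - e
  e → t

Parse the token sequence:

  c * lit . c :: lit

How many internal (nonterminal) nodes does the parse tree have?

12

[e [t [f [p [q c]] * [f [p [p [p [q lit]] . [q c]] :: [q lit]]]]]]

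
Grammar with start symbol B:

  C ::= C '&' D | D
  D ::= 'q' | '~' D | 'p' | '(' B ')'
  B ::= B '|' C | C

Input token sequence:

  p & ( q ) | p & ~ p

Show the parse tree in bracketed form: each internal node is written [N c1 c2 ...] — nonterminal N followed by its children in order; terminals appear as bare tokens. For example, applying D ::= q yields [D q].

B
B | C
C | C
C & D | C
D & D | C
p & D | C
p & ( B ) | C
p & ( C ) | C
p & ( D ) | C
p & ( q ) | C
p & ( q ) | C & D
p & ( q ) | D & D
p & ( q ) | p & D
p & ( q ) | p & ~ D
p & ( q ) | p & ~ p

[B [B [C [C [D p]] & [D ( [B [C [D q]]] )]]] | [C [C [D p]] & [D ~ [D p]]]]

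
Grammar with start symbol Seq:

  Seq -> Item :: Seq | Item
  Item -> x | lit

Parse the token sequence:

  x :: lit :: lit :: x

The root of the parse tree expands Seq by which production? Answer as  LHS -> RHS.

Seq -> Item :: Seq

[Seq [Item x] :: [Seq [Item lit] :: [Seq [Item lit] :: [Seq [Item x]]]]]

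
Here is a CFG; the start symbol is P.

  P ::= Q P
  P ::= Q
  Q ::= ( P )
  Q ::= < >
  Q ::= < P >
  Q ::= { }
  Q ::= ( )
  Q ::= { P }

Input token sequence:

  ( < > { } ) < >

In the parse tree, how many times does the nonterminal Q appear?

4

[P [Q ( [P [Q < >] [P [Q { }]]] )] [P [Q < >]]]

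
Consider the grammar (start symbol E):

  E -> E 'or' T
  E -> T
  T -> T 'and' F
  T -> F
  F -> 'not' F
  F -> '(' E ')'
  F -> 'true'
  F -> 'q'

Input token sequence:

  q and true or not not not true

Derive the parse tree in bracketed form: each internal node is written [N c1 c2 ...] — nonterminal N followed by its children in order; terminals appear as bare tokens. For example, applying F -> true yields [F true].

E
E or T
T or T
T and F or T
F and F or T
q and F or T
q and true or T
q and true or F
q and true or not F
q and true or not not F
q and true or not not not F
q and true or not not not true

[E [E [T [T [F q]] and [F true]]] or [T [F not [F not [F not [F true]]]]]]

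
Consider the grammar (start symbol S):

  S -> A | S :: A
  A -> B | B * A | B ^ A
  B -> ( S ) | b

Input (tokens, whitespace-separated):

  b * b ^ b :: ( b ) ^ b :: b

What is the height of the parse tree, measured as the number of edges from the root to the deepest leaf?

7

[S [S [S [A [B b] * [A [B b] ^ [A [B b]]]]] :: [A [B ( [S [A [B b]]] )] ^ [A [B b]]]] :: [A [B b]]]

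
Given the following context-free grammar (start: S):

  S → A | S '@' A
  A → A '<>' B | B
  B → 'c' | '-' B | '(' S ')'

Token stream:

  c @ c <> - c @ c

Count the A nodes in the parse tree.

4

[S [S [S [A [B c]]] @ [A [A [B c]] <> [B - [B c]]]] @ [A [B c]]]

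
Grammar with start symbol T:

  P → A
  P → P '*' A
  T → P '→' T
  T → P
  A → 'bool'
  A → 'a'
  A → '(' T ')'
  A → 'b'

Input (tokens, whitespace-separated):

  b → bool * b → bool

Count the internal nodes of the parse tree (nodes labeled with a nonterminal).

11

[T [P [A b]] → [T [P [P [A bool]] * [A b]] → [T [P [A bool]]]]]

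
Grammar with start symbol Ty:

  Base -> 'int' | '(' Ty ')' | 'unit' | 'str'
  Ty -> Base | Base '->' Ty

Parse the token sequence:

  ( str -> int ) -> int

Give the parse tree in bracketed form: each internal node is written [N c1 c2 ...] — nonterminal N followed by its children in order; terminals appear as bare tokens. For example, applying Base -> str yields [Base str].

[Ty [Base ( [Ty [Base str] -> [Ty [Base int]]] )] -> [Ty [Base int]]]

Ty
Base -> Ty
( Ty ) -> Ty
( Base -> Ty ) -> Ty
( str -> Ty ) -> Ty
( str -> Base ) -> Ty
( str -> int ) -> Ty
( str -> int ) -> Base
( str -> int ) -> int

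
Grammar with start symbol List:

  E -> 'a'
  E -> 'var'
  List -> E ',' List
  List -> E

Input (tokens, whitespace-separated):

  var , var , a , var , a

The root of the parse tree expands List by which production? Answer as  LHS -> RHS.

List -> E ',' List

[List [E var] , [List [E var] , [List [E a] , [List [E var] , [List [E a]]]]]]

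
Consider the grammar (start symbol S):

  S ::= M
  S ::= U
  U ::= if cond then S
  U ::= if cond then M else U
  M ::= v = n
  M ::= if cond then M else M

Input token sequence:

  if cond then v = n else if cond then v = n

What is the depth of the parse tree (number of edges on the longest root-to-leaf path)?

5

[S [U if cond then [M v = n] else [U if cond then [S [M v = n]]]]]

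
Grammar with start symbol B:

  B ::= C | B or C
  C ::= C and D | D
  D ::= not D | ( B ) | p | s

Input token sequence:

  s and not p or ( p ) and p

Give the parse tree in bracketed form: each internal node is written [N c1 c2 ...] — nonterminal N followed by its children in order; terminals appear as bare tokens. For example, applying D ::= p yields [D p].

[B [B [C [C [D s]] and [D not [D p]]]] or [C [C [D ( [B [C [D p]]] )]] and [D p]]]

B
B or C
C or C
C and D or C
D and D or C
s and D or C
s and not D or C
s and not p or C
s and not p or C and D
s and not p or D and D
s and not p or ( B ) and D
s and not p or ( C ) and D
s and not p or ( D ) and D
s and not p or ( p ) and D
s and not p or ( p ) and p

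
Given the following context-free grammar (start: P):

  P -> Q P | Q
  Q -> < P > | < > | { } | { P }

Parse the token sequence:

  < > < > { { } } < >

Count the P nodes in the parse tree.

[P [Q < >] [P [Q < >] [P [Q { [P [Q { }]] }] [P [Q < >]]]]]

5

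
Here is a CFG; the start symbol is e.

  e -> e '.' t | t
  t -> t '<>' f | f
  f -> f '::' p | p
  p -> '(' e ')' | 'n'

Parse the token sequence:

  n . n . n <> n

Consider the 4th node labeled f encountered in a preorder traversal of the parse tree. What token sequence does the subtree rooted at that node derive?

[e [e [e [t [f [p n]]]] . [t [f [p n]]]] . [t [t [f [p n]]] <> [f [p n]]]]

n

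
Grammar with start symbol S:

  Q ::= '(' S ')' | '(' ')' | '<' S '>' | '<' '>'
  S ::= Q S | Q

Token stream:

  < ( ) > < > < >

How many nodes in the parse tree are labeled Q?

[S [Q < [S [Q ( )]] >] [S [Q < >] [S [Q < >]]]]

4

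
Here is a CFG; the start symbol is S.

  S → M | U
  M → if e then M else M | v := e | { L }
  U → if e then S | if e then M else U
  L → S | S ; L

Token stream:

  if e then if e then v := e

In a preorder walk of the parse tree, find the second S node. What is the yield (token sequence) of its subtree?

[S [U if e then [S [U if e then [S [M v := e]]]]]]

if e then v := e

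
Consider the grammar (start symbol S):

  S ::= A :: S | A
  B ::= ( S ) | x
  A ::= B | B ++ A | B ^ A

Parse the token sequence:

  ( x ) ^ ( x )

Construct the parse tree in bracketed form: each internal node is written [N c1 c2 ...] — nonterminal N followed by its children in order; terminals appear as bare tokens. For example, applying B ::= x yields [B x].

S
A
B ^ A
( S ) ^ A
( A ) ^ A
( B ) ^ A
( x ) ^ A
( x ) ^ B
( x ) ^ ( S )
( x ) ^ ( A )
( x ) ^ ( B )
( x ) ^ ( x )

[S [A [B ( [S [A [B x]]] )] ^ [A [B ( [S [A [B x]]] )]]]]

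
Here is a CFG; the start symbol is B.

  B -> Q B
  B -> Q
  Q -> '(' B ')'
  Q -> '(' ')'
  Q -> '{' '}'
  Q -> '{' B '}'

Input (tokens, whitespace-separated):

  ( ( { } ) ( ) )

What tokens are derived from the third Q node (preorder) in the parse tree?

[B [Q ( [B [Q ( [B [Q { }]] )] [B [Q ( )]]] )]]

{ }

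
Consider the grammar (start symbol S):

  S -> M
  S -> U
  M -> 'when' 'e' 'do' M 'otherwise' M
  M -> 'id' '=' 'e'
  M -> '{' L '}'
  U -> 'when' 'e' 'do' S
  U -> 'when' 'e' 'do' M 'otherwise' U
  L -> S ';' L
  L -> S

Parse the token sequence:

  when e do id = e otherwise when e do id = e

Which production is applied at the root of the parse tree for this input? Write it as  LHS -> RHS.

[S [U when e do [M id = e] otherwise [U when e do [S [M id = e]]]]]

S -> U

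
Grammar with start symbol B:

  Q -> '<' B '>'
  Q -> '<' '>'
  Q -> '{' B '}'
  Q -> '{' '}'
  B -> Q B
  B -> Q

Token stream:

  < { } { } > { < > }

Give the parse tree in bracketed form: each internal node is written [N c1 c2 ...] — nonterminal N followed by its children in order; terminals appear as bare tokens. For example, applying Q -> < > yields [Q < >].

B
Q B
< B > B
< Q B > B
< { } B > B
< { } Q > B
< { } { } > B
< { } { } > Q
< { } { } > { B }
< { } { } > { Q }
< { } { } > { < > }

[B [Q < [B [Q { }] [B [Q { }]]] >] [B [Q { [B [Q < >]] }]]]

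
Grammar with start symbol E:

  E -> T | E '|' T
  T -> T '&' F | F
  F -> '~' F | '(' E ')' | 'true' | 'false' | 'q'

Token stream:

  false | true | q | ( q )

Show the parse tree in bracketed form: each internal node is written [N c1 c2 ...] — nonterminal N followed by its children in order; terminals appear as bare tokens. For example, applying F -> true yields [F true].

E
E | T
E | T | T
E | T | T | T
T | T | T | T
F | T | T | T
false | T | T | T
false | F | T | T
false | true | T | T
false | true | F | T
false | true | q | T
false | true | q | F
false | true | q | ( E )
false | true | q | ( T )
false | true | q | ( F )
false | true | q | ( q )

[E [E [E [E [T [F false]]] | [T [F true]]] | [T [F q]]] | [T [F ( [E [T [F q]]] )]]]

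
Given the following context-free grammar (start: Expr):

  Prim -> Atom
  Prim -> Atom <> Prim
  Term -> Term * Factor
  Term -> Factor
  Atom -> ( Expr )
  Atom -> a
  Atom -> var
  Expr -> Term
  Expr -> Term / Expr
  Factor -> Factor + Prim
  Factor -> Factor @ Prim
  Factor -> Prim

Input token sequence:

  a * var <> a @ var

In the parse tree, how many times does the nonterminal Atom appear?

4

[Expr [Term [Term [Factor [Prim [Atom a]]]] * [Factor [Factor [Prim [Atom var] <> [Prim [Atom a]]]] @ [Prim [Atom var]]]]]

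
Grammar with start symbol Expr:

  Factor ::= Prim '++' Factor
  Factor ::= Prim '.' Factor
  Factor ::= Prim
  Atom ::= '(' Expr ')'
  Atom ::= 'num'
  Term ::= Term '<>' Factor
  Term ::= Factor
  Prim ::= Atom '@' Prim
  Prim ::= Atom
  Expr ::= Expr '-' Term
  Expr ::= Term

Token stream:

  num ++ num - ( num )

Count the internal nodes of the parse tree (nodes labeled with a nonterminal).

[Expr [Expr [Term [Factor [Prim [Atom num]] ++ [Factor [Prim [Atom num]]]]]] - [Term [Factor [Prim [Atom ( [Expr [Term [Factor [Prim [Atom num]]]]] )]]]]]

18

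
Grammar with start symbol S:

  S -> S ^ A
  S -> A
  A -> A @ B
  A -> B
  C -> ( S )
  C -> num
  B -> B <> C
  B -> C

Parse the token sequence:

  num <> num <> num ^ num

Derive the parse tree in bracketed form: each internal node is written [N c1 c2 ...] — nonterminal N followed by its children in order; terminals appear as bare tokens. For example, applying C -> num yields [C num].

S
S ^ A
A ^ A
B ^ A
B <> C ^ A
B <> C <> C ^ A
C <> C <> C ^ A
num <> C <> C ^ A
num <> num <> C ^ A
num <> num <> num ^ A
num <> num <> num ^ B
num <> num <> num ^ C
num <> num <> num ^ num

[S [S [A [B [B [B [C num]] <> [C num]] <> [C num]]]] ^ [A [B [C num]]]]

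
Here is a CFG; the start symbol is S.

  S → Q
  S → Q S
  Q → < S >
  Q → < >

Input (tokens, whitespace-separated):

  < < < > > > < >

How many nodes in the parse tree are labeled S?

[S [Q < [S [Q < [S [Q < >]] >]] >] [S [Q < >]]]

4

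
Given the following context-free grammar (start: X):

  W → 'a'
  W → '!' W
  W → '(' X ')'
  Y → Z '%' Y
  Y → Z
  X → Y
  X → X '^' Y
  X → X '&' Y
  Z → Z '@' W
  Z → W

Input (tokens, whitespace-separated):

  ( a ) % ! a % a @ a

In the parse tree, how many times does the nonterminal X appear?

[X [Y [Z [W ( [X [Y [Z [W a]]]] )]] % [Y [Z [W ! [W a]]] % [Y [Z [Z [W a]] @ [W a]]]]]]

2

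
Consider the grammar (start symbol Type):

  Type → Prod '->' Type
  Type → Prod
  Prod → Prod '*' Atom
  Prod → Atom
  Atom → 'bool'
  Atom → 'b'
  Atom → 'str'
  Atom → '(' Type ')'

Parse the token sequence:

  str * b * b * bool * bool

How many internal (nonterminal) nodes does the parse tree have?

11

[Type [Prod [Prod [Prod [Prod [Prod [Atom str]] * [Atom b]] * [Atom b]] * [Atom bool]] * [Atom bool]]]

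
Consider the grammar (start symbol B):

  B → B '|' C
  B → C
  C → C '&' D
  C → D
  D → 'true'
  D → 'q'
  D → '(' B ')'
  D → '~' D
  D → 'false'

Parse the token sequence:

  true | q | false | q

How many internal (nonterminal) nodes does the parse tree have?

[B [B [B [B [C [D true]]] | [C [D q]]] | [C [D false]]] | [C [D q]]]

12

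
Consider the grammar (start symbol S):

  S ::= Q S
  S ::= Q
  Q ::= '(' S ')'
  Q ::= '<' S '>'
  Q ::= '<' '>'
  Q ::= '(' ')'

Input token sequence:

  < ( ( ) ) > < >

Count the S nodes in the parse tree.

[S [Q < [S [Q ( [S [Q ( )]] )]] >] [S [Q < >]]]

4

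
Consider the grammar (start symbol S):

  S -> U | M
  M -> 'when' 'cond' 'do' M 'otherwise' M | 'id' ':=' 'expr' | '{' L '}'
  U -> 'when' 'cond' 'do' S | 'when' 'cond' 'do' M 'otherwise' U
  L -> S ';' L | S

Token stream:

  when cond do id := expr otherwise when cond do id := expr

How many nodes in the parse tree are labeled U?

2

[S [U when cond do [M id := expr] otherwise [U when cond do [S [M id := expr]]]]]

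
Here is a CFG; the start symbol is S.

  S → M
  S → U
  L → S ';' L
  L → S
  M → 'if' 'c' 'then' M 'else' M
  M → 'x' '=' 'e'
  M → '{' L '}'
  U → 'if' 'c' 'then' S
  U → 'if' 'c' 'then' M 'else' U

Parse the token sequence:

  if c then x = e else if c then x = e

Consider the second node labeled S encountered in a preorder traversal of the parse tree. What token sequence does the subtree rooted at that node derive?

[S [U if c then [M x = e] else [U if c then [S [M x = e]]]]]

x = e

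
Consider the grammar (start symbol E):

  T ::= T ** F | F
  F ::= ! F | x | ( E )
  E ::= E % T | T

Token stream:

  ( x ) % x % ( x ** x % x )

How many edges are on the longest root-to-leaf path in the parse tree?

[E [E [E [T [F ( [E [T [F x]]] )]]] % [T [F x]]] % [T [F ( [E [E [T [T [F x]] ** [F x]]] % [T [F x]]] )]]]

8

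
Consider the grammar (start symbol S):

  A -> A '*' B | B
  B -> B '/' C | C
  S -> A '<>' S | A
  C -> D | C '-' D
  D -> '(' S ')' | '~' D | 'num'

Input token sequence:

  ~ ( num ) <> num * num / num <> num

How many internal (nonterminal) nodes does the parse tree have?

28

[S [A [B [C [D ~ [D ( [S [A [B [C [D num]]]]] )]]]]] <> [S [A [A [B [C [D num]]]] * [B [B [C [D num]]] / [C [D num]]]] <> [S [A [B [C [D num]]]]]]]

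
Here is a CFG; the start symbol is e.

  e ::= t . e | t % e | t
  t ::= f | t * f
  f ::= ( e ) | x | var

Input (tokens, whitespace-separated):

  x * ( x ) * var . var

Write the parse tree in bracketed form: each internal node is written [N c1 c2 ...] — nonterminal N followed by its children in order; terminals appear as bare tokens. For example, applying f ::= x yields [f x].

e
t . e
t * f . e
t * f * f . e
f * f * f . e
x * f * f . e
x * ( e ) * f . e
x * ( t ) * f . e
x * ( f ) * f . e
x * ( x ) * f . e
x * ( x ) * var . e
x * ( x ) * var . t
x * ( x ) * var . f
x * ( x ) * var . var

[e [t [t [t [f x]] * [f ( [e [t [f x]]] )]] * [f var]] . [e [t [f var]]]]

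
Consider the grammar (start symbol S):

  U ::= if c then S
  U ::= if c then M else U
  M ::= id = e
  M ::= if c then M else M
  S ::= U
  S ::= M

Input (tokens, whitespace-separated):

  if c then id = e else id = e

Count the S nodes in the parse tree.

1

[S [M if c then [M id = e] else [M id = e]]]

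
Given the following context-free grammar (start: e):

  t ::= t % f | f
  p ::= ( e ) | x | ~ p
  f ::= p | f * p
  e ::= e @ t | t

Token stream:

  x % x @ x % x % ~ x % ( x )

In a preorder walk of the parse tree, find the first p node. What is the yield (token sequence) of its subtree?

[e [e [t [t [f [p x]]] % [f [p x]]]] @ [t [t [t [t [f [p x]]] % [f [p x]]] % [f [p ~ [p x]]]] % [f [p ( [e [t [f [p x]]]] )]]]]

x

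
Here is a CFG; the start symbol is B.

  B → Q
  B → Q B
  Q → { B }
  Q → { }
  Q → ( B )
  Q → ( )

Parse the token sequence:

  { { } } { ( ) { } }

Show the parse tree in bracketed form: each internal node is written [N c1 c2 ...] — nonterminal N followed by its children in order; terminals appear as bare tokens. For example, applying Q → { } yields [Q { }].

[B [Q { [B [Q { }]] }] [B [Q { [B [Q ( )] [B [Q { }]]] }]]]

B
Q B
{ B } B
{ Q } B
{ { } } B
{ { } } Q
{ { } } { B }
{ { } } { Q B }
{ { } } { ( ) B }
{ { } } { ( ) Q }
{ { } } { ( ) { } }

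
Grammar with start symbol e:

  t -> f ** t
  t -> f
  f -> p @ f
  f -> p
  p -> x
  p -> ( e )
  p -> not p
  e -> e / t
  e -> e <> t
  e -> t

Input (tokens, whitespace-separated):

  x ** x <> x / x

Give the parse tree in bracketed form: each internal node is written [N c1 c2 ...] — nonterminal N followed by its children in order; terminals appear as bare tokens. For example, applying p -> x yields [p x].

e
e / t
e <> t / t
t <> t / t
f ** t <> t / t
p ** t <> t / t
x ** t <> t / t
x ** f <> t / t
x ** p <> t / t
x ** x <> t / t
x ** x <> f / t
x ** x <> p / t
x ** x <> x / t
x ** x <> x / f
x ** x <> x / p
x ** x <> x / x

[e [e [e [t [f [p x]] ** [t [f [p x]]]]] <> [t [f [p x]]]] / [t [f [p x]]]]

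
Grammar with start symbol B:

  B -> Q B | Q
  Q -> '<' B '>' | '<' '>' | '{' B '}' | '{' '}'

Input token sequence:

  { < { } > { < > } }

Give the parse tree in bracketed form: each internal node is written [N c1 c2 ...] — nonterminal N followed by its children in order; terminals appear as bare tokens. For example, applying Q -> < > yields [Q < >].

B
Q
{ B }
{ Q B }
{ < B > B }
{ < Q > B }
{ < { } > B }
{ < { } > Q }
{ < { } > { B } }
{ < { } > { Q } }
{ < { } > { < > } }

[B [Q { [B [Q < [B [Q { }]] >] [B [Q { [B [Q < >]] }]]] }]]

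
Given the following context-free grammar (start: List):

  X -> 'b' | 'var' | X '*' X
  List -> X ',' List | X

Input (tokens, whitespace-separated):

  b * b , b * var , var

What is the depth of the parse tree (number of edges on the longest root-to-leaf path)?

4

[List [X [X b] * [X b]] , [List [X [X b] * [X var]] , [List [X var]]]]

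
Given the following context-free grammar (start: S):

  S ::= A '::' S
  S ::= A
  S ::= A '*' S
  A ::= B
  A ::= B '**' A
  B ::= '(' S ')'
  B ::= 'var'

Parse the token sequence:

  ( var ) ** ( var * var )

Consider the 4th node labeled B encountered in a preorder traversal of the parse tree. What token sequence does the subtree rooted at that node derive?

var

[S [A [B ( [S [A [B var]]] )] ** [A [B ( [S [A [B var]] * [S [A [B var]]]] )]]]]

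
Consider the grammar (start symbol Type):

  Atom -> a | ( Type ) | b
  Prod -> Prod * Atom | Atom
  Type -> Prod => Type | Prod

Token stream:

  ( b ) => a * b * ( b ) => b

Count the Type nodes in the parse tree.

5

[Type [Prod [Atom ( [Type [Prod [Atom b]]] )]] => [Type [Prod [Prod [Prod [Atom a]] * [Atom b]] * [Atom ( [Type [Prod [Atom b]]] )]] => [Type [Prod [Atom b]]]]]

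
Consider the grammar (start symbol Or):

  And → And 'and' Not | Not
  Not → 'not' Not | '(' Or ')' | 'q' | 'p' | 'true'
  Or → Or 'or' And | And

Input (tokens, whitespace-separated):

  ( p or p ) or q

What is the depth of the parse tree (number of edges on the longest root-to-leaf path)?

8

[Or [Or [And [Not ( [Or [Or [And [Not p]]] or [And [Not p]]] )]]] or [And [Not q]]]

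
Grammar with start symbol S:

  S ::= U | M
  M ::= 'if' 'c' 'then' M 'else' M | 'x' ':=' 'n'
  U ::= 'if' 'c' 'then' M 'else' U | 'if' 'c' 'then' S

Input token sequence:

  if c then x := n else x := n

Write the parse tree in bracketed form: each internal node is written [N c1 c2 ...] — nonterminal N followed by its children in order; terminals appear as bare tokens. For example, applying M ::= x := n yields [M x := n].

S
M
if c then M else M
if c then x := n else M
if c then x := n else x := n

[S [M if c then [M x := n] else [M x := n]]]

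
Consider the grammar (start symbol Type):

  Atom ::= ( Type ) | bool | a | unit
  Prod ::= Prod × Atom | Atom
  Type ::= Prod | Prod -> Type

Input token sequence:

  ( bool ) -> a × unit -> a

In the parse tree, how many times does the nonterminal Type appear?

[Type [Prod [Atom ( [Type [Prod [Atom bool]]] )]] -> [Type [Prod [Prod [Atom a]] × [Atom unit]] -> [Type [Prod [Atom a]]]]]

4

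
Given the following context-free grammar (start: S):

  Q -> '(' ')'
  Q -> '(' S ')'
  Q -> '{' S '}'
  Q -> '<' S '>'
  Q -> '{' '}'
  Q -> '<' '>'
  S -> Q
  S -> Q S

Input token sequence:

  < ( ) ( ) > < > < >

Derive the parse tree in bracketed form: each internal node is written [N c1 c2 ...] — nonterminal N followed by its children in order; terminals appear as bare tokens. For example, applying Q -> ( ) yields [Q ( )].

S
Q S
< S > S
< Q S > S
< ( ) S > S
< ( ) Q > S
< ( ) ( ) > S
< ( ) ( ) > Q S
< ( ) ( ) > < > S
< ( ) ( ) > < > Q
< ( ) ( ) > < > < >

[S [Q < [S [Q ( )] [S [Q ( )]]] >] [S [Q < >] [S [Q < >]]]]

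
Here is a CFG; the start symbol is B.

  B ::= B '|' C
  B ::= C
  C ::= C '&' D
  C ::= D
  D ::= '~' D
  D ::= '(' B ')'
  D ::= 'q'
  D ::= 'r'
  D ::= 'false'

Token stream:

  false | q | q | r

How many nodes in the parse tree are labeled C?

4

[B [B [B [B [C [D false]]] | [C [D q]]] | [C [D q]]] | [C [D r]]]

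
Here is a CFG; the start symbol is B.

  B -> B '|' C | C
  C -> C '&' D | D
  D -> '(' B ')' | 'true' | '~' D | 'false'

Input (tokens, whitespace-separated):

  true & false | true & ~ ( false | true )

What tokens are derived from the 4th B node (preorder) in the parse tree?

[B [B [C [C [D true]] & [D false]]] | [C [C [D true]] & [D ~ [D ( [B [B [C [D false]]] | [C [D true]]] )]]]]

false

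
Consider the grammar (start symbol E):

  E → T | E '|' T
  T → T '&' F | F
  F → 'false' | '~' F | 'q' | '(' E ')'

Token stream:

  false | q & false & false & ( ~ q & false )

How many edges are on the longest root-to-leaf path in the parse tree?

[E [E [T [F false]]] | [T [T [T [T [F q]] & [F false]] & [F false]] & [F ( [E [T [T [F ~ [F q]]] & [F false]]] )]]]

8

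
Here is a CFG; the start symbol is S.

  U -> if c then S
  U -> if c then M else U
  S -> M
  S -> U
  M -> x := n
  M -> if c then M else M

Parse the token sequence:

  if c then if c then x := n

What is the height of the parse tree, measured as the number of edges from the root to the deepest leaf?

[S [U if c then [S [U if c then [S [M x := n]]]]]]

6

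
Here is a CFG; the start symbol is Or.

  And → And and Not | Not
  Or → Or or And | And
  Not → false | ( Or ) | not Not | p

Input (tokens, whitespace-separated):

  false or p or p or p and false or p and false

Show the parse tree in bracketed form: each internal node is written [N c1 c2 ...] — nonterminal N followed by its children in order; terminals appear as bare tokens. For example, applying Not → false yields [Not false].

[Or [Or [Or [Or [Or [And [Not false]]] or [And [Not p]]] or [And [Not p]]] or [And [And [Not p]] and [Not false]]] or [And [And [Not p]] and [Not false]]]

Or
Or or And
Or or And or And
Or or And or And or And
Or or And or And or And or And
And or And or And or And or And
Not or And or And or And or And
false or And or And or And or And
false or Not or And or And or And
false or p or And or And or And
false or p or Not or And or And
false or p or p or And or And
false or p or p or And and Not or And
false or p or p or Not and Not or And
false or p or p or p and Not or And
false or p or p or p and false or And
false or p or p or p and false or And and Not
false or p or p or p and false or Not and Not
false or p or p or p and false or p and Not
false or p or p or p and false or p and false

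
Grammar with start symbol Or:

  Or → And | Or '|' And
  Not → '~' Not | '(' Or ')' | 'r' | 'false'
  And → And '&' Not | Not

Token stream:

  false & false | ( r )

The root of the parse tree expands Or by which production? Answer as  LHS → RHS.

[Or [Or [And [And [Not false]] & [Not false]]] | [And [Not ( [Or [And [Not r]]] )]]]

Or → Or '|' And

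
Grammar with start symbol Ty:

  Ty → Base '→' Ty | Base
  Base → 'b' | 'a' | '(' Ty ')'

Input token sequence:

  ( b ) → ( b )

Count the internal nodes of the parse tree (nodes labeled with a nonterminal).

[Ty [Base ( [Ty [Base b]] )] → [Ty [Base ( [Ty [Base b]] )]]]

8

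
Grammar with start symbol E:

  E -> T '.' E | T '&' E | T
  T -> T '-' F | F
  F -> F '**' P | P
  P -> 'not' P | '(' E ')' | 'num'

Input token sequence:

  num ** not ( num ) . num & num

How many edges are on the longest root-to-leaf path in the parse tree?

[E [T [F [F [P num]] ** [P not [P ( [E [T [F [P num]]]] )]]]] . [E [T [F [P num]]] & [E [T [F [P num]]]]]]

9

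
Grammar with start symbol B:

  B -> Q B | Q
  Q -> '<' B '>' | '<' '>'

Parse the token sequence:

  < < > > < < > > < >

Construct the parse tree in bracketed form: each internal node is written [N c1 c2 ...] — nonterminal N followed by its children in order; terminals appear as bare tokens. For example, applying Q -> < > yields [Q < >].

[B [Q < [B [Q < >]] >] [B [Q < [B [Q < >]] >] [B [Q < >]]]]

B
Q B
< B > B
< Q > B
< < > > B
< < > > Q B
< < > > < B > B
< < > > < Q > B
< < > > < < > > B
< < > > < < > > Q
< < > > < < > > < >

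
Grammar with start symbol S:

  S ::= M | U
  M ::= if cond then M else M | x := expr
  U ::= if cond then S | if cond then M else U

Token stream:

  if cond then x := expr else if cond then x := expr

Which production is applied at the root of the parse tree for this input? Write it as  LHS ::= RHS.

[S [U if cond then [M x := expr] else [U if cond then [S [M x := expr]]]]]

S ::= U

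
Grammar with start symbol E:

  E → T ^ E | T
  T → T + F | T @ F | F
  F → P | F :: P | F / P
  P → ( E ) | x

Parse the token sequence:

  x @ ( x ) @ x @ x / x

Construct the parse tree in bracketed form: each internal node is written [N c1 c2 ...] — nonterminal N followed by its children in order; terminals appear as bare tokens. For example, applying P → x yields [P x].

E
T
T @ F
T @ F @ F
T @ F @ F @ F
F @ F @ F @ F
P @ F @ F @ F
x @ F @ F @ F
x @ P @ F @ F
x @ ( E ) @ F @ F
x @ ( T ) @ F @ F
x @ ( F ) @ F @ F
x @ ( P ) @ F @ F
x @ ( x ) @ F @ F
x @ ( x ) @ P @ F
x @ ( x ) @ x @ F
x @ ( x ) @ x @ F / P
x @ ( x ) @ x @ P / P
x @ ( x ) @ x @ x / P
x @ ( x ) @ x @ x / x

[E [T [T [T [T [F [P x]]] @ [F [P ( [E [T [F [P x]]]] )]]] @ [F [P x]]] @ [F [F [P x]] / [P x]]]]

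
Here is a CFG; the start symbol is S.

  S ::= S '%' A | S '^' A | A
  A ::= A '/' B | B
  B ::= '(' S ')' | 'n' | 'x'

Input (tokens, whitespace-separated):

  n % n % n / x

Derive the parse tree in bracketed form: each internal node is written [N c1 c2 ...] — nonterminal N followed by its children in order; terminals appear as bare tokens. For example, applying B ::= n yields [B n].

[S [S [S [A [B n]]] % [A [B n]]] % [A [A [B n]] / [B x]]]

S
S % A
S % A % A
A % A % A
B % A % A
n % A % A
n % B % A
n % n % A
n % n % A / B
n % n % B / B
n % n % n / B
n % n % n / x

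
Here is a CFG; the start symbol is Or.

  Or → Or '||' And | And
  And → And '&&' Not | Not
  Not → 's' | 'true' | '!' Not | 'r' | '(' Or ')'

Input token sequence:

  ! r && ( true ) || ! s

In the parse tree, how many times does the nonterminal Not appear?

[Or [Or [And [And [Not ! [Not r]]] && [Not ( [Or [And [Not true]]] )]]] || [And [Not ! [Not s]]]]

6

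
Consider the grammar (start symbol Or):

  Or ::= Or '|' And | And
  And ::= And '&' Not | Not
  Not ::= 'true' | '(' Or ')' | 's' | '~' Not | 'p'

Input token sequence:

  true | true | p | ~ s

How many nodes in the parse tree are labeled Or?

4

[Or [Or [Or [Or [And [Not true]]] | [And [Not true]]] | [And [Not p]]] | [And [Not ~ [Not s]]]]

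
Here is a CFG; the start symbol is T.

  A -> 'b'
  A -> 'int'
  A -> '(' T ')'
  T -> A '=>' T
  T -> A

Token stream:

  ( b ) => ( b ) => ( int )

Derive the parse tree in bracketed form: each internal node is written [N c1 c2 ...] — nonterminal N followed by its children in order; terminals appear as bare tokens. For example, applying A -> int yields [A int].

T
A => T
( T ) => T
( A ) => T
( b ) => T
( b ) => A => T
( b ) => ( T ) => T
( b ) => ( A ) => T
( b ) => ( b ) => T
( b ) => ( b ) => A
( b ) => ( b ) => ( T )
( b ) => ( b ) => ( A )
( b ) => ( b ) => ( int )

[T [A ( [T [A b]] )] => [T [A ( [T [A b]] )] => [T [A ( [T [A int]] )]]]]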